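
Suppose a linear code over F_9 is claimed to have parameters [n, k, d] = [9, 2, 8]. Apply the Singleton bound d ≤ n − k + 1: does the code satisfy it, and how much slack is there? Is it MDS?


Singleton RHS = n − k + 1 = 8, slack = 0, bound satisfied, MDS.

Singleton bound: d ≤ n − k + 1.
Here n = 9, k = 2, so n − k + 1 = 8.
Given d = 8, check d ≤ 8: YES.
Slack = (n − k + 1) − d = 0.
The code is MDS (slack = 0).
Description: the claimed parameters are [9, 2, 8]_9; such a code would be MDS (meets Singleton bound).


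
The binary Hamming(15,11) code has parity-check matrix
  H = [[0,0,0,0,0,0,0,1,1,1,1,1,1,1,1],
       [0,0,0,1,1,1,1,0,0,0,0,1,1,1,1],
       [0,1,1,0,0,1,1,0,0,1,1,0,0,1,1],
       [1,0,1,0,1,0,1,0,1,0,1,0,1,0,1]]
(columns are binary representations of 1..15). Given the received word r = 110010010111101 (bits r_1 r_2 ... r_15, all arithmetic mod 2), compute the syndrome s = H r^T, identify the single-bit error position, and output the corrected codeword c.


s = (0, 0, 0, 1)^T, error position = 1, corrected codeword c = 010010010111101

Compute s = H r^T mod 2 one row at a time:
  s_1 = 1 + 0 + 1 + 1 + 1 + 1 + 0 + 1 = 6 ≡ 0 (mod 2).
  s_2 = 0 + 1 + 0 + 0 + 1 + 1 + 0 + 1 = 4 ≡ 0 (mod 2).
  s_3 = 1 + 0 + 0 + 0 + 1 + 1 + 0 + 1 = 4 ≡ 0 (mod 2).
  s_4 = 1 + 0 + 1 + 0 + 0 + 1 + 1 + 1 = 5 ≡ 1 (mod 2).
s = (0, 0, 0, 1)^T — this equals column 1 of H (binary 0001), so error is at position 1.
Correct: flip bit 1 of r = 110010010111101 to get c = 010010010111101.


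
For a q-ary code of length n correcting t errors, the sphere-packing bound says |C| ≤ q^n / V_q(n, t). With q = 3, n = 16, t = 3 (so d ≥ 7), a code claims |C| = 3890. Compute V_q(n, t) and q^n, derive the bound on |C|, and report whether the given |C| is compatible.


V_q(n, t) = 4993, q^n = 43046721, Hamming bound = 8621, |C| = 3890 ≤ bound (satisfied).

Step 1: Compute V_q(n, t) = Σ_{j=0}^3 C(n, j) (q−1)^j.
  j = 0: C(16,0)·(2)^0 = 1·1 = 1.
  j = 1: C(16,1)·(2)^1 = 16·2 = 32.
  j = 2: C(16,2)·(2)^2 = 120·4 = 480.
  j = 3: C(16,3)·(2)^3 = 560·8 = 4480.
  V_q(n, t) = 1 + 32 + 480 + 4480 = 4993.
Step 2: q^n = 3^16 = 43046721.
Step 3: Hamming bound ⌊q^n / V_q(n,t)⌋ = ⌊43046721/4993⌋ = 8621.
Step 4: Compare |C| = 3890 to 8621: satisfied.
The claimed |C| lies below the Hamming bound.


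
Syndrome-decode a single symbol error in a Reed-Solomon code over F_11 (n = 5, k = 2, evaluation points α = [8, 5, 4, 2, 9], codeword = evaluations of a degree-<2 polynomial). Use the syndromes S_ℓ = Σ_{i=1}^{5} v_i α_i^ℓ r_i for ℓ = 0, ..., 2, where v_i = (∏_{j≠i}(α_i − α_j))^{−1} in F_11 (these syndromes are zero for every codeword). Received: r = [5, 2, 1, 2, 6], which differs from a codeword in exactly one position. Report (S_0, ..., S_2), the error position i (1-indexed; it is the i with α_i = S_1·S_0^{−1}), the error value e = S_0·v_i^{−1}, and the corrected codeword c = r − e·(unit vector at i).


S = (8, 5, 10), error at position 4, error magnitude e = 3, c = [5, 2, 1, 10, 6].

Step 1: column multipliers v_i = (∏_{j≠i}(α_i − α_j))^{−1} mod 11.
  i = 1 (α = 8): (8−5)(8−4)(8−2)(8−9) = 3·4·6·(−1) = −72 ≡ 5, so v_1 = 5^{−1} = 9 (mod 11).
  i = 2 (α = 5): (5−8)(5−4)(5−2)(5−9) = (−3)·1·3·(−4) = 36 ≡ 3, so v_2 = 3^{−1} = 4 (mod 11).
  i = 3 (α = 4): (4−8)(4−5)(4−2)(4−9) = (−4)·(−1)·2·(−5) = −40 ≡ 4, so v_3 = 4^{−1} = 3 (mod 11).
  i = 4 (α = 2): (2−8)(2−5)(2−4)(2−9) = (−6)·(−3)·(−2)·(−7) = 252 ≡ 10, so v_4 = 10^{−1} = 10 (mod 11).
  i = 5 (α = 9): (9−8)(9−5)(9−4)(9−2) = 1·4·5·7 = 140 ≡ 8, so v_5 = 8^{−1} = 7 (mod 11).
  v = [9, 4, 3, 10, 7].
Step 2: syndromes of r = [5, 2, 1, 2, 6] (all sums mod 11).
  S_0 = Σ v_i r_i = 9·5 + 4·2 + 3·1 + 10·2 + 7·6 = 118 ≡ 8.
  S_1 = Σ v_i α_i r_i = 9·8·5 + 4·5·2 + 3·4·1 + 10·2·2 + 7·9·6 = 830 ≡ 5.
  α_i^2 mod 11 = [9, 3, 5, 4, 4].
  S_2 = Σ v_i α_i^2 r_i = 9·9·5 + 4·3·2 + 3·5·1 + 10·4·2 + 7·4·6 = 692 ≡ 10.
  S = (8, 5, 10) ≠ 0, so r is not a codeword (an error is present).
Step 3: locate the error. For a single error e at position i, S_ℓ = v_i·e·α_i^ℓ, so α_err = S_1/S_0.
  S_0^{−1} = 8^{−1} = 7 (mod 11), so α_err = 5·7 = 35 ≡ 2 = α_4. Error position i = 4.
  Consistency check: S_2/S_1 = 10·9 = 90 ≡ 2 = α_err ✓ (single-error assumption holds).
Step 4: error magnitude e = S_0/v_4 = S_0·∏_{j≠4}(α_4 − α_j) = 8·10 = 80 ≡ 3 (mod 11).
Step 5: correct position 4: c_4 = r_4 − e = 2 − 3 ≡ 10 (mod 11). Hence c = [5, 2, 1, 10, 6].
  Check: interpolating c through the α_i gives m(x) = 8 + 1·x (degree < 2) with m(α_i) = c_i for every i, so c is indeed a codeword.


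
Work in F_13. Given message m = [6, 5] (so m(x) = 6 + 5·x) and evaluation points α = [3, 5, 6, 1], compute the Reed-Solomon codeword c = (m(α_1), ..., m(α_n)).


c = [8, 5, 10, 11]

Message polynomial: m(x) = 6 + 5·x (mod 13).
For each evaluation point α_i, compute m(α_i) mod 13:
  α_1 = 3: Horner steps 5 → 8, so m(3) = 8.
  α_2 = 5: Horner steps 5 → 5, so m(5) = 5.
  α_3 = 6: Horner steps 5 → 10, so m(6) = 10.
  α_4 = 1: Horner steps 5 → 11, so m(1) = 11.
Codeword c = [8, 5, 10, 11] ∈ F_13^4.


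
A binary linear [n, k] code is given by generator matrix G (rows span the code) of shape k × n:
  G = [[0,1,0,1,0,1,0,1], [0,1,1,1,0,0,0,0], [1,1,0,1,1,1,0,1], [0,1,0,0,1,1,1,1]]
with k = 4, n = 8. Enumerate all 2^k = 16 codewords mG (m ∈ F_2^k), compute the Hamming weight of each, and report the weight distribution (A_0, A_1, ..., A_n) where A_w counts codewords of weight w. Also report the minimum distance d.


Weight distribution: A_0 = 1, A_2 = 1, A_3 = 4, A_4 = 3, A_5 = 4, A_6 = 3. Minimum distance d = 2.

Enumerate all 2^4 = 16 messages m ∈ F_2^4.
For each, compute codeword c = mG in F_2^8, then tally its weight.
  m = 0000 → c = 00000000, weight = 0.
  m = 1000 → c = 01010101, weight = 4.
  m = 0100 → c = 01110000, weight = 3.
  m = 1100 → c = 00100101, weight = 3.
  m = 0010 → c = 11011101, weight = 6.
  m = 1010 → c = 10001000, weight = 2.
  m = 0110 → c = 10101101, weight = 5.
  m = 1110 → c = 11111000, weight = 5.
  m = 0001 → c = 01001111, weight = 5.
  m = 1001 → c = 00011010, weight = 3.
  m = 0101 → c = 00111111, weight = 6.
  m = 1101 → c = 01101010, weight = 4.
  m = 0011 → c = 10010010, weight = 3.
  m = 1011 → c = 11000111, weight = 5.
  m = 0111 → c = 11100010, weight = 4.
  m = 1111 → c = 10110111, weight = 6.
Tally weights:
  weight 0: 1 codewords.
  weight 2: 1 codewords.
  weight 3: 4 codewords.
  weight 4: 3 codewords.
  weight 5: 4 codewords.
  weight 6: 3 codewords.
Minimum distance d = smallest w > 0 with A_w > 0 = 2.
Sanity: Σ A_w = 16 = 2^4 = 16 ✓.


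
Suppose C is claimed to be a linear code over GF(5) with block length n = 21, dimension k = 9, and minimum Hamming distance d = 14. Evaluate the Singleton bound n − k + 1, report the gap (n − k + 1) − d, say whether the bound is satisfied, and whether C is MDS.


Singleton RHS = n − k + 1 = 13, slack = -1, bound violated (no such code; not MDS).

Singleton bound: d ≤ n − k + 1.
Here n = 21, k = 9, so n − k + 1 = 13.
Given d = 14, check d ≤ 13: NO.
Slack = (n − k + 1) − d = -1.
The slack is negative: d = 14 exceeds n − k + 1 = 13 by 1, so the Singleton bound is violated and no linear [21, 9, 14]_5 code can exist. In particular it is not MDS (MDS requires d = n − k + 1 exactly).
Description: the claimed parameters are [21, 9, 14]_5; such a code would be impossible (violates the Singleton bound).


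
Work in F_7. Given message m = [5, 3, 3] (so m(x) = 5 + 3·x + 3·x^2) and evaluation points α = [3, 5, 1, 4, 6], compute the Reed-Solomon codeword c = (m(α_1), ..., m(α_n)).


c = [6, 4, 4, 2, 5]

Message polynomial: m(x) = 5 + 3·x + 3·x^2 (mod 7).
For each evaluation point α_i, compute m(α_i) mod 7:
  α_1 = 3: Horner steps 3 → 5 → 6, so m(3) = 6.
  α_2 = 5: Horner steps 3 → 4 → 4, so m(5) = 4.
  α_3 = 1: Horner steps 3 → 6 → 4, so m(1) = 4.
  α_4 = 4: Horner steps 3 → 1 → 2, so m(4) = 2.
  α_5 = 6: Horner steps 3 → 0 → 5, so m(6) = 5.
Codeword c = [6, 4, 4, 2, 5] ∈ F_7^5.


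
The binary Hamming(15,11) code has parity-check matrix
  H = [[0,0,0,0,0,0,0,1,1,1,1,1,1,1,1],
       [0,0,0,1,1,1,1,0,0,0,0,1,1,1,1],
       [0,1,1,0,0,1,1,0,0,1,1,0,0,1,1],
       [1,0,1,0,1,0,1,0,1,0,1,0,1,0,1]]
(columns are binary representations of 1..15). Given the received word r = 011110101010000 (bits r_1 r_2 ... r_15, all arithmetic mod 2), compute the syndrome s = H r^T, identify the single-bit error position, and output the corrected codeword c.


s = (0, 1, 0, 1)^T, error position = 5, corrected codeword c = 011100101010000

Compute s = H r^T mod 2 one row at a time:
  s_1 = 0 + 1 + 0 + 1 + 0 + 0 + 0 + 0 = 2 ≡ 0 (mod 2).
  s_2 = 1 + 1 + 0 + 1 + 0 + 0 + 0 + 0 = 3 ≡ 1 (mod 2).
  s_3 = 1 + 1 + 0 + 1 + 0 + 1 + 0 + 0 = 4 ≡ 0 (mod 2).
  s_4 = 0 + 1 + 1 + 1 + 1 + 1 + 0 + 0 = 5 ≡ 1 (mod 2).
s = (0, 1, 0, 1)^T — this equals column 5 of H (binary 0101), so error is at position 5.
Correct: flip bit 5 of r = 011110101010000 to get c = 011100101010000.


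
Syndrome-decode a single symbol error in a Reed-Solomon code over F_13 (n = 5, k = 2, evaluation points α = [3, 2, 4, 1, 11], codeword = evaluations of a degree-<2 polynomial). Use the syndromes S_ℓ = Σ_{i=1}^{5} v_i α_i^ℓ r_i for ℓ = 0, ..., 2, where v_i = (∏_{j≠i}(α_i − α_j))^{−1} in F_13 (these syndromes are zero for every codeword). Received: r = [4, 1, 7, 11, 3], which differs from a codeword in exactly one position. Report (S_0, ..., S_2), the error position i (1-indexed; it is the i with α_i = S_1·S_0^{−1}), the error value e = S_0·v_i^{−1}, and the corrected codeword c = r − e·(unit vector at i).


S = (3, 7, 12), error at position 5, error magnitude e = 1, c = [4, 1, 7, 11, 2].

Step 1: column multipliers v_i = (∏_{j≠i}(α_i − α_j))^{−1} mod 13.
  i = 1 (α = 3): (3−2)(3−4)(3−1)(3−11) = 1·(−1)·2·(−8) = 16 ≡ 3, so v_1 = 3^{−1} = 9 (mod 13).
  i = 2 (α = 2): (2−3)(2−4)(2−1)(2−11) = (−1)·(−2)·1·(−9) = −18 ≡ 8, so v_2 = 8^{−1} = 5 (mod 13).
  i = 3 (α = 4): (4−3)(4−2)(4−1)(4−11) = 1·2·3·(−7) = −42 ≡ 10, so v_3 = 10^{−1} = 4 (mod 13).
  i = 4 (α = 1): (1−3)(1−2)(1−4)(1−11) = (−2)·(−1)·(−3)·(−10) = 60 ≡ 8, so v_4 = 8^{−1} = 5 (mod 13).
  i = 5 (α = 11): (11−3)(11−2)(11−4)(11−1) = 8·9·7·10 = 5040 ≡ 9, so v_5 = 9^{−1} = 3 (mod 13).
  v = [9, 5, 4, 5, 3].
Step 2: syndromes of r = [4, 1, 7, 11, 3] (all sums mod 13).
  S_0 = Σ v_i r_i = 9·4 + 5·1 + 4·7 + 5·11 + 3·3 = 133 ≡ 3.
  S_1 = Σ v_i α_i r_i = 9·3·4 + 5·2·1 + 4·4·7 + 5·1·11 + 3·11·3 = 384 ≡ 7.
  α_i^2 mod 13 = [9, 4, 3, 1, 4].
  S_2 = Σ v_i α_i^2 r_i = 9·9·4 + 5·4·1 + 4·3·7 + 5·1·11 + 3·4·3 = 519 ≡ 12.
  S = (3, 7, 12) ≠ 0, so r is not a codeword (an error is present).
Step 3: locate the error. For a single error e at position i, S_ℓ = v_i·e·α_i^ℓ, so α_err = S_1/S_0.
  S_0^{−1} = 3^{−1} = 9 (mod 13), so α_err = 7·9 = 63 ≡ 11 = α_5. Error position i = 5.
  Consistency check: S_2/S_1 = 12·2 = 24 ≡ 11 = α_err ✓ (single-error assumption holds).
Step 4: error magnitude e = S_0/v_5 = S_0·∏_{j≠5}(α_5 − α_j) = 3·9 = 27 ≡ 1 (mod 13).
Step 5: correct position 5: c_5 = r_5 − e = 3 − 1 ≡ 2 (mod 13). Hence c = [4, 1, 7, 11, 2].
  Check: interpolating c through the α_i gives m(x) = 8 + 3·x (degree < 2) with m(α_i) = c_i for every i, so c is indeed a codeword.


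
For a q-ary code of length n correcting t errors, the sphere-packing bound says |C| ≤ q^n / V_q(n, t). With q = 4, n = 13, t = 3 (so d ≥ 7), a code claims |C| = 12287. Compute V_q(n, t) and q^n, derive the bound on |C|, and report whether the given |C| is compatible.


V_q(n, t) = 8464, q^n = 67108864, Hamming bound = 7928, |C| = 12287 > bound (violated).

Step 1: Compute V_q(n, t) = Σ_{j=0}^3 C(n, j) (q−1)^j.
  j = 0: C(13,0)·(3)^0 = 1·1 = 1.
  j = 1: C(13,1)·(3)^1 = 13·3 = 39.
  j = 2: C(13,2)·(3)^2 = 78·9 = 702.
  j = 3: C(13,3)·(3)^3 = 286·27 = 7722.
  V_q(n, t) = 1 + 39 + 702 + 7722 = 8464.
Step 2: q^n = 4^13 = 67108864.
Step 3: Hamming bound ⌊q^n / V_q(n,t)⌋ = ⌊67108864/8464⌋ = 7928.
Step 4: Compare |C| = 12287 to 7928: violated.
The claimed |C| lies above the Hamming bound, so no 4-ary code of length 13 with d ≥ 7 can have 12287 codewords.


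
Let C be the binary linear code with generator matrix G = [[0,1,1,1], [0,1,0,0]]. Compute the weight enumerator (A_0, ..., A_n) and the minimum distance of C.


Weight distribution: A_0 = 1, A_1 = 1, A_2 = 1, A_3 = 1. Minimum distance d = 1.

Enumerate all 2^2 = 4 messages m ∈ F_2^2.
For each, compute codeword c = mG in F_2^4, then tally its weight.
  m = 00 → c = 0000, weight = 0.
  m = 10 → c = 0111, weight = 3.
  m = 01 → c = 0100, weight = 1.
  m = 11 → c = 0011, weight = 2.
Tally weights:
  weight 0: 1 codewords.
  weight 1: 1 codewords.
  weight 2: 1 codewords.
  weight 3: 1 codewords.
Minimum distance d = smallest w > 0 with A_w > 0 = 1.
Sanity: Σ A_w = 4 = 2^2 = 4 ✓.


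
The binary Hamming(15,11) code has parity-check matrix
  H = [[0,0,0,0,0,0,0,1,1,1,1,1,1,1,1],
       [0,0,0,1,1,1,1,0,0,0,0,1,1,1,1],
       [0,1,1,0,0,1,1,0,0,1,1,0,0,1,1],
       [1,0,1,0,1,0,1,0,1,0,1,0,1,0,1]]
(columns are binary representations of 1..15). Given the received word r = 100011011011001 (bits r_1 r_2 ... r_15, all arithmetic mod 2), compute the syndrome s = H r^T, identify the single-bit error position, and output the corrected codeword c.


s = (1, 0, 1, 1)^T, error position = 11, corrected codeword c = 100011011001001

Compute s = H r^T mod 2 one row at a time:
  s_1 = 1 + 1 + 0 + 1 + 1 + 0 + 0 + 1 = 5 ≡ 1 (mod 2).
  s_2 = 0 + 1 + 1 + 0 + 1 + 0 + 0 + 1 = 4 ≡ 0 (mod 2).
  s_3 = 0 + 0 + 1 + 0 + 0 + 1 + 0 + 1 = 3 ≡ 1 (mod 2).
  s_4 = 1 + 0 + 1 + 0 + 1 + 1 + 0 + 1 = 5 ≡ 1 (mod 2).
s = (1, 0, 1, 1)^T — this equals column 11 of H (binary 1011), so error is at position 11.
Correct: flip bit 11 of r = 100011011011001 to get c = 100011011001001.


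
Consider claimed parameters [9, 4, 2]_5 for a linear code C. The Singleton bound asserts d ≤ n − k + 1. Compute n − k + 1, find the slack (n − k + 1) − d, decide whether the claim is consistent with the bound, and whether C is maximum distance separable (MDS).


Singleton RHS = n − k + 1 = 6, slack = 4, bound satisfied, not MDS.

Singleton bound: d ≤ n − k + 1.
Here n = 9, k = 4, so n − k + 1 = 6.
Given d = 2, check d ≤ 6: YES.
Slack = (n − k + 1) − d = 4.
The code is NOT MDS (slack = 4 > 0).
Description: the claimed parameters are [9, 4, 2]_5; such a code would be non-MDS.


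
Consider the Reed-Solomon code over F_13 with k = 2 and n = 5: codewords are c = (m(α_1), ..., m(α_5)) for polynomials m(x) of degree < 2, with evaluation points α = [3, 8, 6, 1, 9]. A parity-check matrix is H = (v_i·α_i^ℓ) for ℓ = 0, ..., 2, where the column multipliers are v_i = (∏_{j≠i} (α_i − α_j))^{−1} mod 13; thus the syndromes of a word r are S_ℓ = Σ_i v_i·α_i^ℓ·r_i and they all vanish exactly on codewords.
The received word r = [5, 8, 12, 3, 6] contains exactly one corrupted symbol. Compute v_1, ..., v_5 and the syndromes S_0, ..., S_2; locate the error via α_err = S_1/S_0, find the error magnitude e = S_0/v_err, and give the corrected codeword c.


S = (7, 7, 7), error at position 4, error magnitude e = 7, c = [5, 8, 12, 9, 6].

Step 1: column multipliers v_i = (∏_{j≠i}(α_i − α_j))^{−1} mod 13.
  i = 1 (α = 3): (3−8)(3−6)(3−1)(3−9) = (−5)·(−3)·2·(−6) = −180 ≡ 2, so v_1 = 2^{−1} = 7 (mod 13).
  i = 2 (α = 8): (8−3)(8−6)(8−1)(8−9) = 5·2·7·(−1) = −70 ≡ 8, so v_2 = 8^{−1} = 5 (mod 13).
  i = 3 (α = 6): (6−3)(6−8)(6−1)(6−9) = 3·(−2)·5·(−3) = 90 ≡ 12, so v_3 = 12^{−1} = 12 (mod 13).
  i = 4 (α = 1): (1−3)(1−8)(1−6)(1−9) = (−2)·(−7)·(−5)·(−8) = 560 ≡ 1, so v_4 = 1^{−1} = 1 (mod 13).
  i = 5 (α = 9): (9−3)(9−8)(9−6)(9−1) = 6·1·3·8 = 144 ≡ 1, so v_5 = 1^{−1} = 1 (mod 13).
  v = [7, 5, 12, 1, 1].
Step 2: syndromes of r = [5, 8, 12, 3, 6] (all sums mod 13).
  S_0 = Σ v_i r_i = 7·5 + 5·8 + 12·12 + 1·3 + 1·6 = 228 ≡ 7.
  S_1 = Σ v_i α_i r_i = 7·3·5 + 5·8·8 + 12·6·12 + 1·1·3 + 1·9·6 = 1346 ≡ 7.
  α_i^2 mod 13 = [9, 12, 10, 1, 3].
  S_2 = Σ v_i α_i^2 r_i = 7·9·5 + 5·12·8 + 12·10·12 + 1·1·3 + 1·3·6 = 2256 ≡ 7.
  S = (7, 7, 7) ≠ 0, so r is not a codeword (an error is present).
Step 3: locate the error. For a single error e at position i, S_ℓ = v_i·e·α_i^ℓ, so α_err = S_1/S_0.
  S_0^{−1} = 7^{−1} = 2 (mod 13), so α_err = 7·2 = 14 ≡ 1 = α_4. Error position i = 4.
  Consistency check: S_2/S_1 = 7·2 = 14 ≡ 1 = α_err ✓ (single-error assumption holds).
Step 4: error magnitude e = S_0/v_4 = S_0·∏_{j≠4}(α_4 − α_j) = 7·1 = 7 ≡ 7 (mod 13).
Step 5: correct position 4: c_4 = r_4 − e = 3 − 7 ≡ 9 (mod 13). Hence c = [5, 8, 12, 9, 6].
  Check: interpolating c through the α_i gives m(x) = 11 + 11·x (degree < 2) with m(α_i) = c_i for every i, so c is indeed a codeword.


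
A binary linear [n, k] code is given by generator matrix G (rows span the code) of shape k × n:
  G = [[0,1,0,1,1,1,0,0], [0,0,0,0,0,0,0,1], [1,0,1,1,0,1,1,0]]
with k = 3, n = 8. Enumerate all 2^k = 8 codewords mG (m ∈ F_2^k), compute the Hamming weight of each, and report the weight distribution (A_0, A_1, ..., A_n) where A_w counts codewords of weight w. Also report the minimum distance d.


Weight distribution: A_0 = 1, A_1 = 1, A_4 = 1, A_5 = 3, A_6 = 2. Minimum distance d = 1.

Enumerate all 2^3 = 8 messages m ∈ F_2^3.
For each, compute codeword c = mG in F_2^8, then tally its weight.
  m = 000 → c = 00000000, weight = 0.
  m = 100 → c = 01011100, weight = 4.
  m = 010 → c = 00000001, weight = 1.
  m = 110 → c = 01011101, weight = 5.
  m = 001 → c = 10110110, weight = 5.
  m = 101 → c = 11101010, weight = 5.
  m = 011 → c = 10110111, weight = 6.
  m = 111 → c = 11101011, weight = 6.
Tally weights:
  weight 0: 1 codewords.
  weight 1: 1 codewords.
  weight 4: 1 codewords.
  weight 5: 3 codewords.
  weight 6: 2 codewords.
Minimum distance d = smallest w > 0 with A_w > 0 = 1.
Sanity: Σ A_w = 8 = 2^3 = 8 ✓.


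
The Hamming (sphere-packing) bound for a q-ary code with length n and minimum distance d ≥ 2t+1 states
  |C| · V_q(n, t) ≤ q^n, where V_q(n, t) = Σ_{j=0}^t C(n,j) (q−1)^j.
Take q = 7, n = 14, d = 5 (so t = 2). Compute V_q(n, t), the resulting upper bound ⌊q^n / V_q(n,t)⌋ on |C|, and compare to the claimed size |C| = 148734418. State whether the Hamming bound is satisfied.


V_q(n, t) = 3361, q^n = 678223072849, Hamming bound = 201792047, |C| = 148734418 ≤ bound (satisfied).

Step 1: Compute V_q(n, t) = Σ_{j=0}^2 C(n, j) (q−1)^j.
  j = 0: C(14,0)·(6)^0 = 1·1 = 1.
  j = 1: C(14,1)·(6)^1 = 14·6 = 84.
  j = 2: C(14,2)·(6)^2 = 91·36 = 3276.
  V_q(n, t) = 1 + 84 + 3276 = 3361.
Step 2: q^n = 7^14 = 678223072849.
Step 3: Hamming bound ⌊q^n / V_q(n,t)⌋ = ⌊678223072849/3361⌋ = 201792047.
Step 4: Compare |C| = 148734418 to 201792047: satisfied.
The claimed |C| lies below the Hamming bound.


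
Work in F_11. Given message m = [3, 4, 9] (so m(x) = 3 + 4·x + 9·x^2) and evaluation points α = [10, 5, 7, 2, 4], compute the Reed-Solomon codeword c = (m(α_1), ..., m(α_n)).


c = [8, 6, 10, 3, 9]

Message polynomial: m(x) = 3 + 4·x + 9·x^2 (mod 11).
For each evaluation point α_i, compute m(α_i) mod 11:
  α_1 = 10: Horner steps 9 → 6 → 8, so m(10) = 8.
  α_2 = 5: Horner steps 9 → 5 → 6, so m(5) = 6.
  α_3 = 7: Horner steps 9 → 1 → 10, so m(7) = 10.
  α_4 = 2: Horner steps 9 → 0 → 3, so m(2) = 3.
  α_5 = 4: Horner steps 9 → 7 → 9, so m(4) = 9.
Codeword c = [8, 6, 10, 3, 9] ∈ F_11^5.


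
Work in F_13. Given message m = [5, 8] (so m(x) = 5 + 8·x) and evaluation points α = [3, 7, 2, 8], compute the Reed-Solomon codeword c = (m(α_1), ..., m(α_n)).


c = [3, 9, 8, 4]

Message polynomial: m(x) = 5 + 8·x (mod 13).
For each evaluation point α_i, compute m(α_i) mod 13:
  α_1 = 3: Horner steps 8 → 3, so m(3) = 3.
  α_2 = 7: Horner steps 8 → 9, so m(7) = 9.
  α_3 = 2: Horner steps 8 → 8, so m(2) = 8.
  α_4 = 8: Horner steps 8 → 4, so m(8) = 4.
Codeword c = [3, 9, 8, 4] ∈ F_13^4.


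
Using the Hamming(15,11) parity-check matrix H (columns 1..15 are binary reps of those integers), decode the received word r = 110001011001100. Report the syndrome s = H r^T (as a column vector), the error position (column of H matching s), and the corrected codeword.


s = (0, 1, 0, 1)^T, error position = 5, corrected codeword c = 110011011001100

Compute s = H r^T mod 2 one row at a time:
  s_1 = 1 + 1 + 0 + 0 + 1 + 1 + 0 + 0 = 4 ≡ 0 (mod 2).
  s_2 = 0 + 0 + 1 + 0 + 1 + 1 + 0 + 0 = 3 ≡ 1 (mod 2).
  s_3 = 1 + 0 + 1 + 0 + 0 + 0 + 0 + 0 = 2 ≡ 0 (mod 2).
  s_4 = 1 + 0 + 0 + 0 + 1 + 0 + 1 + 0 = 3 ≡ 1 (mod 2).
s = (0, 1, 0, 1)^T — this equals column 5 of H (binary 0101), so error is at position 5.
Correct: flip bit 5 of r = 110001011001100 to get c = 110011011001100.


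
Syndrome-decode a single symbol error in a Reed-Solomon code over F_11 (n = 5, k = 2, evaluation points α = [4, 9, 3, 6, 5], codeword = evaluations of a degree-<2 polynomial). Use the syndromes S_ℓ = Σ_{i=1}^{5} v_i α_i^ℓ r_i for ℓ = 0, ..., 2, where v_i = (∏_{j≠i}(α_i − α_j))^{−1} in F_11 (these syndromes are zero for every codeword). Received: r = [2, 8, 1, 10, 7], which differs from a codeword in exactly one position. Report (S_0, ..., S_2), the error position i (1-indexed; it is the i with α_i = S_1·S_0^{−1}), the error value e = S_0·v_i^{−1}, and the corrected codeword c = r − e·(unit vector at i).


S = (9, 3, 1), error at position 1, error magnitude e = 9, c = [4, 8, 1, 10, 7].

Step 1: column multipliers v_i = (∏_{j≠i}(α_i − α_j))^{−1} mod 11.
  i = 1 (α = 4): (4−9)(4−3)(4−6)(4−5) = (−5)·1·(−2)·(−1) = −10 ≡ 1, so v_1 = 1^{−1} = 1 (mod 11).
  i = 2 (α = 9): (9−4)(9−3)(9−6)(9−5) = 5·6·3·4 = 360 ≡ 8, so v_2 = 8^{−1} = 7 (mod 11).
  i = 3 (α = 3): (3−4)(3−9)(3−6)(3−5) = (−1)·(−6)·(−3)·(−2) = 36 ≡ 3, so v_3 = 3^{−1} = 4 (mod 11).
  i = 4 (α = 6): (6−4)(6−9)(6−3)(6−5) = 2·(−3)·3·1 = −18 ≡ 4, so v_4 = 4^{−1} = 3 (mod 11).
  i = 5 (α = 5): (5−4)(5−9)(5−3)(5−6) = 1·(−4)·2·(−1) = 8 ≡ 8, so v_5 = 8^{−1} = 7 (mod 11).
  v = [1, 7, 4, 3, 7].
Step 2: syndromes of r = [2, 8, 1, 10, 7] (all sums mod 11).
  S_0 = Σ v_i r_i = 1·2 + 7·8 + 4·1 + 3·10 + 7·7 = 141 ≡ 9.
  S_1 = Σ v_i α_i r_i = 1·4·2 + 7·9·8 + 4·3·1 + 3·6·10 + 7·5·7 = 949 ≡ 3.
  α_i^2 mod 11 = [5, 4, 9, 3, 3].
  S_2 = Σ v_i α_i^2 r_i = 1·5·2 + 7·4·8 + 4·9·1 + 3·3·10 + 7·3·7 = 507 ≡ 1.
  S = (9, 3, 1) ≠ 0, so r is not a codeword (an error is present).
Step 3: locate the error. For a single error e at position i, S_ℓ = v_i·e·α_i^ℓ, so α_err = S_1/S_0.
  S_0^{−1} = 9^{−1} = 5 (mod 11), so α_err = 3·5 = 15 ≡ 4 = α_1. Error position i = 1.
  Consistency check: S_2/S_1 = 1·4 = 4 ≡ 4 = α_err ✓ (single-error assumption holds).
Step 4: error magnitude e = S_0/v_1 = S_0·∏_{j≠1}(α_1 − α_j) = 9·1 = 9 ≡ 9 (mod 11).
Step 5: correct position 1: c_1 = r_1 − e = 2 − 9 ≡ 4 (mod 11). Hence c = [4, 8, 1, 10, 7].
  Check: interpolating c through the α_i gives m(x) = 3 + 3·x (degree < 2) with m(α_i) = c_i for every i, so c is indeed a codeword.


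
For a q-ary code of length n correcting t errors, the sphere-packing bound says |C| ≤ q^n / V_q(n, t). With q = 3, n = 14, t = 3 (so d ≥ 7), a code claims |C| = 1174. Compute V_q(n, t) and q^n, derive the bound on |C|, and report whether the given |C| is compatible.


V_q(n, t) = 3305, q^n = 4782969, Hamming bound = 1447, |C| = 1174 ≤ bound (satisfied).

Step 1: Compute V_q(n, t) = Σ_{j=0}^3 C(n, j) (q−1)^j.
  j = 0: C(14,0)·(2)^0 = 1·1 = 1.
  j = 1: C(14,1)·(2)^1 = 14·2 = 28.
  j = 2: C(14,2)·(2)^2 = 91·4 = 364.
  j = 3: C(14,3)·(2)^3 = 364·8 = 2912.
  V_q(n, t) = 1 + 28 + 364 + 2912 = 3305.
Step 2: q^n = 3^14 = 4782969.
Step 3: Hamming bound ⌊q^n / V_q(n,t)⌋ = ⌊4782969/3305⌋ = 1447.
Step 4: Compare |C| = 1174 to 1447: satisfied.
The claimed |C| lies below the Hamming bound.


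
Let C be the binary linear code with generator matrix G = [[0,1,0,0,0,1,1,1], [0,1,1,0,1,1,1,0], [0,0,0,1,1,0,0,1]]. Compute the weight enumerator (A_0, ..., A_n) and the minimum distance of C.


Weight distribution: A_0 = 1, A_2 = 1, A_3 = 2, A_4 = 1, A_5 = 2, A_6 = 1. Minimum distance d = 2.

Enumerate all 2^3 = 8 messages m ∈ F_2^3.
For each, compute codeword c = mG in F_2^8, then tally its weight.
  m = 000 → c = 00000000, weight = 0.
  m = 100 → c = 01000111, weight = 4.
  m = 010 → c = 01101110, weight = 5.
  m = 110 → c = 00101001, weight = 3.
  m = 001 → c = 00011001, weight = 3.
  m = 101 → c = 01011110, weight = 5.
  m = 011 → c = 01110111, weight = 6.
  m = 111 → c = 00110000, weight = 2.
Tally weights:
  weight 0: 1 codewords.
  weight 2: 1 codewords.
  weight 3: 2 codewords.
  weight 4: 1 codewords.
  weight 5: 2 codewords.
  weight 6: 1 codewords.
Minimum distance d = smallest w > 0 with A_w > 0 = 2.
Sanity: Σ A_w = 8 = 2^3 = 8 ✓.


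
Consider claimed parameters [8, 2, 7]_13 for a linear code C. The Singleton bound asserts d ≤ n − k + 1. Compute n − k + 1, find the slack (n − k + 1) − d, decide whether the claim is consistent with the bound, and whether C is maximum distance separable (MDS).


Singleton RHS = n − k + 1 = 7, slack = 0, bound satisfied, MDS.

Singleton bound: d ≤ n − k + 1.
Here n = 8, k = 2, so n − k + 1 = 7.
Given d = 7, check d ≤ 7: YES.
Slack = (n − k + 1) − d = 0.
The code is MDS (slack = 0).
Description: the claimed parameters are [8, 2, 7]_13; such a code would be MDS (meets Singleton bound).


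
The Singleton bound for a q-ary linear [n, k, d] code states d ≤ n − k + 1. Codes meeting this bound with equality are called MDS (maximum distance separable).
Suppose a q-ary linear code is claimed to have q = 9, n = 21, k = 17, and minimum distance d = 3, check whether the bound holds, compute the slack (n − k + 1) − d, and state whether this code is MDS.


Singleton RHS = n − k + 1 = 5, slack = 2, bound satisfied, not MDS.

Singleton bound: d ≤ n − k + 1.
Here n = 21, k = 17, so n − k + 1 = 5.
Given d = 3, check d ≤ 5: YES.
Slack = (n − k + 1) − d = 2.
The code is NOT MDS (slack = 2 > 0).
Description: the claimed parameters are [21, 17, 3]_9; such a code would be non-MDS.


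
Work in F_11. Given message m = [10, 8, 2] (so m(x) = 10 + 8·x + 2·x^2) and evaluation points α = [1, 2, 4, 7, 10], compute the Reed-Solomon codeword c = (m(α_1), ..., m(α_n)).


c = [9, 1, 8, 10, 4]

Message polynomial: m(x) = 10 + 8·x + 2·x^2 (mod 11).
For each evaluation point α_i, compute m(α_i) mod 11:
  α_1 = 1: Horner steps 2 → 10 → 9, so m(1) = 9.
  α_2 = 2: Horner steps 2 → 1 → 1, so m(2) = 1.
  α_3 = 4: Horner steps 2 → 5 → 8, so m(4) = 8.
  α_4 = 7: Horner steps 2 → 0 → 10, so m(7) = 10.
  α_5 = 10: Horner steps 2 → 6 → 4, so m(10) = 4.
Codeword c = [9, 1, 8, 10, 4] ∈ F_11^5.


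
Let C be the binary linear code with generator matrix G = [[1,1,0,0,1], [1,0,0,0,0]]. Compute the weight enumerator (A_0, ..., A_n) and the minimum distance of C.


Weight distribution: A_0 = 1, A_1 = 1, A_2 = 1, A_3 = 1. Minimum distance d = 1.

Enumerate all 2^2 = 4 messages m ∈ F_2^2.
For each, compute codeword c = mG in F_2^5, then tally its weight.
  m = 00 → c = 00000, weight = 0.
  m = 10 → c = 11001, weight = 3.
  m = 01 → c = 10000, weight = 1.
  m = 11 → c = 01001, weight = 2.
Tally weights:
  weight 0: 1 codewords.
  weight 1: 1 codewords.
  weight 2: 1 codewords.
  weight 3: 1 codewords.
Minimum distance d = smallest w > 0 with A_w > 0 = 1.
Sanity: Σ A_w = 4 = 2^2 = 4 ✓.


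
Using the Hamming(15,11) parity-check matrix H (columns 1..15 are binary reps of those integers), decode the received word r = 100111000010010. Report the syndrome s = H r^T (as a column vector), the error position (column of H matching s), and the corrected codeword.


s = (0, 0, 1, 1)^T, error position = 3, corrected codeword c = 101111000010010

Compute s = H r^T mod 2 one row at a time:
  s_1 = 0 + 0 + 0 + 1 + 0 + 0 + 1 + 0 = 2 ≡ 0 (mod 2).
  s_2 = 1 + 1 + 1 + 0 + 0 + 0 + 1 + 0 = 4 ≡ 0 (mod 2).
  s_3 = 0 + 0 + 1 + 0 + 0 + 1 + 1 + 0 = 3 ≡ 1 (mod 2).
  s_4 = 1 + 0 + 1 + 0 + 0 + 1 + 0 + 0 = 3 ≡ 1 (mod 2).
s = (0, 0, 1, 1)^T — this equals column 3 of H (binary 0011), so error is at position 3.
Correct: flip bit 3 of r = 100111000010010 to get c = 101111000010010.


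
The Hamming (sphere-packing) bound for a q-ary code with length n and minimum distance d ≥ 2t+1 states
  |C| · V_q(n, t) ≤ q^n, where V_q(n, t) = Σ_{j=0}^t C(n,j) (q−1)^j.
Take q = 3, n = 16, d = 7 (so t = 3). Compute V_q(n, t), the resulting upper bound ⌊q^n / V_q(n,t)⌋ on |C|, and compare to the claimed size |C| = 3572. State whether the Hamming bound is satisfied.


V_q(n, t) = 4993, q^n = 43046721, Hamming bound = 8621, |C| = 3572 ≤ bound (satisfied).

Step 1: Compute V_q(n, t) = Σ_{j=0}^3 C(n, j) (q−1)^j.
  j = 0: C(16,0)·(2)^0 = 1·1 = 1.
  j = 1: C(16,1)·(2)^1 = 16·2 = 32.
  j = 2: C(16,2)·(2)^2 = 120·4 = 480.
  j = 3: C(16,3)·(2)^3 = 560·8 = 4480.
  V_q(n, t) = 1 + 32 + 480 + 4480 = 4993.
Step 2: q^n = 3^16 = 43046721.
Step 3: Hamming bound ⌊q^n / V_q(n,t)⌋ = ⌊43046721/4993⌋ = 8621.
Step 4: Compare |C| = 3572 to 8621: satisfied.
The claimed |C| lies below the Hamming bound.


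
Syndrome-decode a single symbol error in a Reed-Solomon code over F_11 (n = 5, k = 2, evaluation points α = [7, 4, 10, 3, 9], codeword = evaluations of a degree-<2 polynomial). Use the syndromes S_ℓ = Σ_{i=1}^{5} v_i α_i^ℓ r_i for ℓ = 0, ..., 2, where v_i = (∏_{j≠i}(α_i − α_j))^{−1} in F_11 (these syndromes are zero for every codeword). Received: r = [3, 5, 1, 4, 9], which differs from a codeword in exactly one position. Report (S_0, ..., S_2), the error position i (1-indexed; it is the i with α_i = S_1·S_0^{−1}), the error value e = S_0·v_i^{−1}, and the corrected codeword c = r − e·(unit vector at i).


S = (8, 2, 6), error at position 4, error magnitude e = 2, c = [3, 5, 1, 2, 9].

Step 1: column multipliers v_i = (∏_{j≠i}(α_i − α_j))^{−1} mod 11.
  i = 1 (α = 7): (7−4)(7−10)(7−3)(7−9) = 3·(−3)·4·(−2) = 72 ≡ 6, so v_1 = 6^{−1} = 2 (mod 11).
  i = 2 (α = 4): (4−7)(4−10)(4−3)(4−9) = (−3)·(−6)·1·(−5) = −90 ≡ 9, so v_2 = 9^{−1} = 5 (mod 11).
  i = 3 (α = 10): (10−7)(10−4)(10−3)(10−9) = 3·6·7·1 = 126 ≡ 5, so v_3 = 5^{−1} = 9 (mod 11).
  i = 4 (α = 3): (3−7)(3−4)(3−10)(3−9) = (−4)·(−1)·(−7)·(−6) = 168 ≡ 3, so v_4 = 3^{−1} = 4 (mod 11).
  i = 5 (α = 9): (9−7)(9−4)(9−10)(9−3) = 2·5·(−1)·6 = −60 ≡ 6, so v_5 = 6^{−1} = 2 (mod 11).
  v = [2, 5, 9, 4, 2].
Step 2: syndromes of r = [3, 5, 1, 4, 9] (all sums mod 11).
  S_0 = Σ v_i r_i = 2·3 + 5·5 + 9·1 + 4·4 + 2·9 = 74 ≡ 8.
  S_1 = Σ v_i α_i r_i = 2·7·3 + 5·4·5 + 9·10·1 + 4·3·4 + 2·9·9 = 442 ≡ 2.
  α_i^2 mod 11 = [5, 5, 1, 9, 4].
  S_2 = Σ v_i α_i^2 r_i = 2·5·3 + 5·5·5 + 9·1·1 + 4·9·4 + 2·4·9 = 380 ≡ 6.
  S = (8, 2, 6) ≠ 0, so r is not a codeword (an error is present).
Step 3: locate the error. For a single error e at position i, S_ℓ = v_i·e·α_i^ℓ, so α_err = S_1/S_0.
  S_0^{−1} = 8^{−1} = 7 (mod 11), so α_err = 2·7 = 14 ≡ 3 = α_4. Error position i = 4.
  Consistency check: S_2/S_1 = 6·6 = 36 ≡ 3 = α_err ✓ (single-error assumption holds).
Step 4: error magnitude e = S_0/v_4 = S_0·∏_{j≠4}(α_4 − α_j) = 8·3 = 24 ≡ 2 (mod 11).
Step 5: correct position 4: c_4 = r_4 − e = 4 − 2 ≡ 2 (mod 11). Hence c = [3, 5, 1, 2, 9].
  Check: interpolating c through the α_i gives m(x) = 4 + 3·x (degree < 2) with m(α_i) = c_i for every i, so c is indeed a codeword.


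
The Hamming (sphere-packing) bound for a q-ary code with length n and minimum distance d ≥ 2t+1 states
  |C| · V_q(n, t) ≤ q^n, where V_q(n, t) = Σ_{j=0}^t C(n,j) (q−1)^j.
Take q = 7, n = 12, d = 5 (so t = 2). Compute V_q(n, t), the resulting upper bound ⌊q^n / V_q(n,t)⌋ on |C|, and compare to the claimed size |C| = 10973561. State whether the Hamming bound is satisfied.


V_q(n, t) = 2449, q^n = 13841287201, Hamming bound = 5651811, |C| = 10973561 > bound (violated).

Step 1: Compute V_q(n, t) = Σ_{j=0}^2 C(n, j) (q−1)^j.
  j = 0: C(12,0)·(6)^0 = 1·1 = 1.
  j = 1: C(12,1)·(6)^1 = 12·6 = 72.
  j = 2: C(12,2)·(6)^2 = 66·36 = 2376.
  V_q(n, t) = 1 + 72 + 2376 = 2449.
Step 2: q^n = 7^12 = 13841287201.
Step 3: Hamming bound ⌊q^n / V_q(n,t)⌋ = ⌊13841287201/2449⌋ = 5651811.
Step 4: Compare |C| = 10973561 to 5651811: violated.
The claimed |C| lies above the Hamming bound, so no 7-ary code of length 12 with d ≥ 5 can have 10973561 codewords.


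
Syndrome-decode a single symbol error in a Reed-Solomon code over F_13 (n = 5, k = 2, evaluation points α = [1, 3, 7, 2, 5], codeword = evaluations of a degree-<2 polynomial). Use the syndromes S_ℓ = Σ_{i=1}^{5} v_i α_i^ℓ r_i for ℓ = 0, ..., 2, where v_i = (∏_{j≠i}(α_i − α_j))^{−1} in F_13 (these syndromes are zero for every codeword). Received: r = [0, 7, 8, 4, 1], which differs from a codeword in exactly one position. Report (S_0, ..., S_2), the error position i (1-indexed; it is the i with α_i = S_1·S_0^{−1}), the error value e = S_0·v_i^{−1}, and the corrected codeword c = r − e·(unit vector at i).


S = (3, 6, 12), error at position 4, error magnitude e = 7, c = [0, 7, 8, 10, 1].

Step 1: column multipliers v_i = (∏_{j≠i}(α_i − α_j))^{−1} mod 13.
  i = 1 (α = 1): (1−3)(1−7)(1−2)(1−5) = (−2)·(−6)·(−1)·(−4) = 48 ≡ 9, so v_1 = 9^{−1} = 3 (mod 13).
  i = 2 (α = 3): (3−1)(3−7)(3−2)(3−5) = 2·(−4)·1·(−2) = 16 ≡ 3, so v_2 = 3^{−1} = 9 (mod 13).
  i = 3 (α = 7): (7−1)(7−3)(7−2)(7−5) = 6·4·5·2 = 240 ≡ 6, so v_3 = 6^{−1} = 11 (mod 13).
  i = 4 (α = 2): (2−1)(2−3)(2−7)(2−5) = 1·(−1)·(−5)·(−3) = −15 ≡ 11, so v_4 = 11^{−1} = 6 (mod 13).
  i = 5 (α = 5): (5−1)(5−3)(5−7)(5−2) = 4·2·(−2)·3 = −48 ≡ 4, so v_5 = 4^{−1} = 10 (mod 13).
  v = [3, 9, 11, 6, 10].
Step 2: syndromes of r = [0, 7, 8, 4, 1] (all sums mod 13).
  S_0 = Σ v_i r_i = 3·0 + 9·7 + 11·8 + 6·4 + 10·1 = 185 ≡ 3.
  S_1 = Σ v_i α_i r_i = 3·1·0 + 9·3·7 + 11·7·8 + 6·2·4 + 10·5·1 = 903 ≡ 6.
  α_i^2 mod 13 = [1, 9, 10, 4, 12].
  S_2 = Σ v_i α_i^2 r_i = 3·1·0 + 9·9·7 + 11·10·8 + 6·4·4 + 10·12·1 = 1663 ≡ 12.
  S = (3, 6, 12) ≠ 0, so r is not a codeword (an error is present).
Step 3: locate the error. For a single error e at position i, S_ℓ = v_i·e·α_i^ℓ, so α_err = S_1/S_0.
  S_0^{−1} = 3^{−1} = 9 (mod 13), so α_err = 6·9 = 54 ≡ 2 = α_4. Error position i = 4.
  Consistency check: S_2/S_1 = 12·11 = 132 ≡ 2 = α_err ✓ (single-error assumption holds).
Step 4: error magnitude e = S_0/v_4 = S_0·∏_{j≠4}(α_4 − α_j) = 3·11 = 33 ≡ 7 (mod 13).
Step 5: correct position 4: c_4 = r_4 − e = 4 − 7 ≡ 10 (mod 13). Hence c = [0, 7, 8, 10, 1].
  Check: interpolating c through the α_i gives m(x) = 3 + 10·x (degree < 2) with m(α_i) = c_i for every i, so c is indeed a codeword.


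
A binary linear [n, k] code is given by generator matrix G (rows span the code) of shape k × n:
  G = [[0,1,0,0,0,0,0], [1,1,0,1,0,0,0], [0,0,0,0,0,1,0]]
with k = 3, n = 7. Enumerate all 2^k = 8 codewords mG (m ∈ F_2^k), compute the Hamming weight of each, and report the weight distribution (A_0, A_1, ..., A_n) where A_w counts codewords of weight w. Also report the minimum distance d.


Weight distribution: A_0 = 1, A_1 = 2, A_2 = 2, A_3 = 2, A_4 = 1. Minimum distance d = 1.

Enumerate all 2^3 = 8 messages m ∈ F_2^3.
For each, compute codeword c = mG in F_2^7, then tally its weight.
  m = 000 → c = 0000000, weight = 0.
  m = 100 → c = 0100000, weight = 1.
  m = 010 → c = 1101000, weight = 3.
  m = 110 → c = 1001000, weight = 2.
  m = 001 → c = 0000010, weight = 1.
  m = 101 → c = 0100010, weight = 2.
  m = 011 → c = 1101010, weight = 4.
  m = 111 → c = 1001010, weight = 3.
Tally weights:
  weight 0: 1 codewords.
  weight 1: 2 codewords.
  weight 2: 2 codewords.
  weight 3: 2 codewords.
  weight 4: 1 codewords.
Minimum distance d = smallest w > 0 with A_w > 0 = 1.
Sanity: Σ A_w = 8 = 2^3 = 8 ✓.


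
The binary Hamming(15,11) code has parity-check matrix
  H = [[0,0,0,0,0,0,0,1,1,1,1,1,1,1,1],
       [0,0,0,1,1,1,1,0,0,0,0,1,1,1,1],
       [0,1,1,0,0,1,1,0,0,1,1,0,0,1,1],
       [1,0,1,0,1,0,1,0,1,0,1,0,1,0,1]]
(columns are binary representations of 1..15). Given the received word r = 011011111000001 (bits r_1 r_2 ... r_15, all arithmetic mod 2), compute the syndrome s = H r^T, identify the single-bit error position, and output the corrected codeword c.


s = (1, 0, 1, 1)^T, error position = 11, corrected codeword c = 011011111010001

Compute s = H r^T mod 2 one row at a time:
  s_1 = 1 + 1 + 0 + 0 + 0 + 0 + 0 + 1 = 3 ≡ 1 (mod 2).
  s_2 = 0 + 1 + 1 + 1 + 0 + 0 + 0 + 1 = 4 ≡ 0 (mod 2).
  s_3 = 1 + 1 + 1 + 1 + 0 + 0 + 0 + 1 = 5 ≡ 1 (mod 2).
  s_4 = 0 + 1 + 1 + 1 + 1 + 0 + 0 + 1 = 5 ≡ 1 (mod 2).
s = (1, 0, 1, 1)^T — this equals column 11 of H (binary 1011), so error is at position 11.
Correct: flip bit 11 of r = 011011111000001 to get c = 011011111010001.


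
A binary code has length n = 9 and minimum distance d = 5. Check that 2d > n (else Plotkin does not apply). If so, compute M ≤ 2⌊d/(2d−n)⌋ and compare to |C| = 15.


Plotkin bound M ≤ 10; given |C| = 15 > bound (violated).

Check applicability: 2d = 10, n = 9.
2d − n = 1 > 0, so Plotkin applies.
Compute d/(2d−n) = 5/1 ≈ 5.0000.
⌊d/(2d−n)⌋ = 5.
Plotkin bound: M ≤ 2·5 = 10.
Given |C| = 15, check: VIOLATED.
This |C| is above the Plotkin bound, so no binary code with n = 9, d = 5 and 15 codewords exists.


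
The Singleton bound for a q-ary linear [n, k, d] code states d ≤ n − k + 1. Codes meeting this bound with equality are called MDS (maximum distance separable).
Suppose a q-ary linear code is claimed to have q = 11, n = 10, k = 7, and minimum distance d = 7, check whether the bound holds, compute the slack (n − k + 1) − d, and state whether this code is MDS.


Singleton RHS = n − k + 1 = 4, slack = -3, bound violated (no such code; not MDS).

Singleton bound: d ≤ n − k + 1.
Here n = 10, k = 7, so n − k + 1 = 4.
Given d = 7, check d ≤ 4: NO.
Slack = (n − k + 1) − d = -3.
The slack is negative: d = 7 exceeds n − k + 1 = 4 by 3, so the Singleton bound is violated and no linear [10, 7, 7]_11 code can exist. In particular it is not MDS (MDS requires d = n − k + 1 exactly).
Description: the claimed parameters are [10, 7, 7]_11; such a code would be impossible (violates the Singleton bound).


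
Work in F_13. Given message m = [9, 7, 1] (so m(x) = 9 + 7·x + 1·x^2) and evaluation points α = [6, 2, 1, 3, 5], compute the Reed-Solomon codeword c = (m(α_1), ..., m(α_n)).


c = [9, 1, 4, 0, 4]

Message polynomial: m(x) = 9 + 7·x + 1·x^2 (mod 13).
For each evaluation point α_i, compute m(α_i) mod 13:
  α_1 = 6: Horner steps 1 → 0 → 9, so m(6) = 9.
  α_2 = 2: Horner steps 1 → 9 → 1, so m(2) = 1.
  α_3 = 1: Horner steps 1 → 8 → 4, so m(1) = 4.
  α_4 = 3: Horner steps 1 → 10 → 0, so m(3) = 0.
  α_5 = 5: Horner steps 1 → 12 → 4, so m(5) = 4.
Codeword c = [9, 1, 4, 0, 4] ∈ F_13^5.


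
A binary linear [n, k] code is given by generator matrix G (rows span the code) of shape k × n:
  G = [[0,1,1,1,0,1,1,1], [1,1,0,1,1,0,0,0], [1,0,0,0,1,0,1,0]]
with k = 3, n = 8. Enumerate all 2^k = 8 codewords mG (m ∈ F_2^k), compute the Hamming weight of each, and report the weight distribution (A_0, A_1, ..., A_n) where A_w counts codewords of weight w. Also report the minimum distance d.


Weight distribution: A_0 = 1, A_3 = 3, A_4 = 1, A_6 = 2, A_7 = 1. Minimum distance d = 3.

Enumerate all 2^3 = 8 messages m ∈ F_2^3.
For each, compute codeword c = mG in F_2^8, then tally its weight.
  m = 000 → c = 00000000, weight = 0.
  m = 100 → c = 01110111, weight = 6.
  m = 010 → c = 11011000, weight = 4.
  m = 110 → c = 10101111, weight = 6.
  m = 001 → c = 10001010, weight = 3.
  m = 101 → c = 11111101, weight = 7.
  m = 011 → c = 01010010, weight = 3.
  m = 111 → c = 00100101, weight = 3.
Tally weights:
  weight 0: 1 codewords.
  weight 3: 3 codewords.
  weight 4: 1 codewords.
  weight 6: 2 codewords.
  weight 7: 1 codewords.
Minimum distance d = smallest w > 0 with A_w > 0 = 3.
Sanity: Σ A_w = 8 = 2^3 = 8 ✓.
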